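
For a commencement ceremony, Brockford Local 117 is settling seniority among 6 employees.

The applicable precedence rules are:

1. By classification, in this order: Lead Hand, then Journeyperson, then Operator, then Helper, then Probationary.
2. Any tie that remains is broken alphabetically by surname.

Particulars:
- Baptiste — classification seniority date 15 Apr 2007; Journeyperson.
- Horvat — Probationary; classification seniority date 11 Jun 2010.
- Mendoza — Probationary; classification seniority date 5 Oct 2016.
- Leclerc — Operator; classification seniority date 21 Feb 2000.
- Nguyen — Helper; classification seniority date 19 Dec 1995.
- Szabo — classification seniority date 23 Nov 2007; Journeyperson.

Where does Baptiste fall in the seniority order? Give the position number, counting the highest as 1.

By classification: Baptiste and Szabo (Journeyperson); then Leclerc (Operator); then Nguyen (Helper); then Horvat and Mendoza (Probationary).
Among Baptiste and Szabo, alphabetically by surname: Baptiste before Szabo.
Among Horvat and Mendoza, alphabetically by surname: Horvat before Mendoza.
Order: Baptiste, Szabo, Leclerc, Nguyen, Horvat, Mendoza. So position 1.

1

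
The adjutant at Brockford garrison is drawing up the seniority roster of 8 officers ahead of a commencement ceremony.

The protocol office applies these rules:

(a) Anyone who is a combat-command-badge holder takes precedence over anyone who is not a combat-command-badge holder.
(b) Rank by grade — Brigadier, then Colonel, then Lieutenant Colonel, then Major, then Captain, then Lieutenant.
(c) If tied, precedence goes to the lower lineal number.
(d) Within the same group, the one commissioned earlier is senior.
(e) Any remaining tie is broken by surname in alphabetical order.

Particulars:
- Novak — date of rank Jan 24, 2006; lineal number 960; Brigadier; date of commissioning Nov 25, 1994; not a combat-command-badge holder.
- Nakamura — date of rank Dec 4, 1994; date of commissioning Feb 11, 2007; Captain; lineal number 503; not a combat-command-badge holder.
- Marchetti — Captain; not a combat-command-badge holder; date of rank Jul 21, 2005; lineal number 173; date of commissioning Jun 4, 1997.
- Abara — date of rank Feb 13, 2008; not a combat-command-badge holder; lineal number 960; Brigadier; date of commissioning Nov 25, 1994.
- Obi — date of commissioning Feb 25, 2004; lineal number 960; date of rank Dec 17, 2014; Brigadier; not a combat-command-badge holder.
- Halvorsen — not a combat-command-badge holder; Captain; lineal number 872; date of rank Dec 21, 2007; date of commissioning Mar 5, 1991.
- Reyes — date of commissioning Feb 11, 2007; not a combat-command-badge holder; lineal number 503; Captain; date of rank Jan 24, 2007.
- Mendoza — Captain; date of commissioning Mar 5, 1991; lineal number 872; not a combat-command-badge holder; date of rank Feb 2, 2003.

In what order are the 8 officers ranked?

By the first rule: Abara, Novak, Obi, Marchetti, Nakamura, Reyes, Halvorsen and Mendoza (each not a combat-command-badge holder).
Among Abara, Novak, Obi, Marchetti, Nakamura, Reyes, Halvorsen and Mendoza, by grade: Abara, Novak and Obi (Brigadier) before Marchetti, Nakamura, Reyes, Halvorsen and Mendoza (Captain).
Abara, Novak and Obi all have lineal number 960, so the next rule applies.
Among Abara, Novak and Obi, by date of commissioning (earlier first): Abara and Novak (Nov 25, 1994) before Obi (Feb 25, 2004).
Among Abara and Novak, alphabetically by surname: Abara before Novak.
Among Marchetti, Nakamura, Reyes, Halvorsen and Mendoza, by lineal number (lower first): Marchetti (173) before Nakamura and Reyes (503) before Halvorsen and Mendoza (872).
Nakamura and Reyes both have date of commissioning Feb 11, 2007, so the next rule applies.
Among Nakamura and Reyes, alphabetically by surname: Nakamura before Reyes.
Halvorsen and Mendoza both have date of commissioning Mar 5, 1991, so the next rule applies.
Among Halvorsen and Mendoza, alphabetically by surname: Halvorsen before Mendoza.
Full order: Abara, Novak, Obi, Marchetti, Nakamura, Reyes, Halvorsen, Mendoza.

Abara, Novak, Obi, Marchetti, Nakamura, Reyes, Halvorsen, Mendoza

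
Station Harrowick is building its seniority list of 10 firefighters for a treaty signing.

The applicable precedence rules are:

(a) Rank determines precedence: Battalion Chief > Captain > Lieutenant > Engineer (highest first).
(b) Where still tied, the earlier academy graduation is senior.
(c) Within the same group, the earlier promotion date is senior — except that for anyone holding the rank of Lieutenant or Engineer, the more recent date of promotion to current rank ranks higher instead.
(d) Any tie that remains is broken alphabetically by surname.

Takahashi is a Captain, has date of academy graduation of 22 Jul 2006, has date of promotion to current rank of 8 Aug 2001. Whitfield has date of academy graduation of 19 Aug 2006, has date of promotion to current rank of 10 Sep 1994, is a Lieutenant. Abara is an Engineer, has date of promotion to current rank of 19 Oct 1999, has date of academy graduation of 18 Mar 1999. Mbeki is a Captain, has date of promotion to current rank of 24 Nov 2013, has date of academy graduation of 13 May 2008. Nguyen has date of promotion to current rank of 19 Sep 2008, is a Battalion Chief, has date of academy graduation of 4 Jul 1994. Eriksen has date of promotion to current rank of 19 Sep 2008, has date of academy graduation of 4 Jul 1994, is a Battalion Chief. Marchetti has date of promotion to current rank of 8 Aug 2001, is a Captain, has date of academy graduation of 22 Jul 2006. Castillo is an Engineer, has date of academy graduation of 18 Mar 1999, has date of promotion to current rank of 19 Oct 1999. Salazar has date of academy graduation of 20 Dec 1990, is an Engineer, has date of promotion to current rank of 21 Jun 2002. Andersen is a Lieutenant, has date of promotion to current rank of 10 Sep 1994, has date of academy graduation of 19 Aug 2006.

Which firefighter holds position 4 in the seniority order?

By rank: Eriksen and Nguyen (Battalion Chief); then Marchetti, Takahashi and Mbeki (Captain); then Andersen and Whitfield (Lieutenant); then Salazar, Abara and Castillo (Engineer).
Eriksen and Nguyen both have date of academy graduation 4 Jul 1994, so the next rule applies.
Eriksen and Nguyen both have date of promotion to current rank 19 Sep 2008, so the next rule applies.
Among Eriksen and Nguyen, alphabetically by surname: Eriksen before Nguyen.
Among Marchetti, Takahashi and Mbeki, by date of academy graduation (earlier first): Marchetti and Takahashi (22 Jul 2006) before Mbeki (13 May 2008).
Marchetti and Takahashi both have date of promotion to current rank 8 Aug 2001, so the next rule applies.
Among Marchetti and Takahashi, alphabetically by surname: Marchetti before Takahashi.
Andersen and Whitfield both have date of academy graduation 19 Aug 2006, so the next rule applies.
Andersen and Whitfield both have date of promotion to current rank 10 Sep 1994, so the next rule applies.
Among Andersen and Whitfield, alphabetically by surname: Andersen before Whitfield.
Among Salazar, Abara and Castillo, by date of academy graduation (earlier first): Salazar (20 Dec 1990) before Abara and Castillo (18 Mar 1999).
Abara and Castillo both have date of promotion to current rank 19 Oct 1999, so the next rule applies.
Among Abara and Castillo, alphabetically by surname: Abara before Castillo.
Order: Eriksen, Nguyen, Marchetti, Takahashi, Mbeki, Andersen, Whitfield, Salazar, Abara, Castillo.

Takahashi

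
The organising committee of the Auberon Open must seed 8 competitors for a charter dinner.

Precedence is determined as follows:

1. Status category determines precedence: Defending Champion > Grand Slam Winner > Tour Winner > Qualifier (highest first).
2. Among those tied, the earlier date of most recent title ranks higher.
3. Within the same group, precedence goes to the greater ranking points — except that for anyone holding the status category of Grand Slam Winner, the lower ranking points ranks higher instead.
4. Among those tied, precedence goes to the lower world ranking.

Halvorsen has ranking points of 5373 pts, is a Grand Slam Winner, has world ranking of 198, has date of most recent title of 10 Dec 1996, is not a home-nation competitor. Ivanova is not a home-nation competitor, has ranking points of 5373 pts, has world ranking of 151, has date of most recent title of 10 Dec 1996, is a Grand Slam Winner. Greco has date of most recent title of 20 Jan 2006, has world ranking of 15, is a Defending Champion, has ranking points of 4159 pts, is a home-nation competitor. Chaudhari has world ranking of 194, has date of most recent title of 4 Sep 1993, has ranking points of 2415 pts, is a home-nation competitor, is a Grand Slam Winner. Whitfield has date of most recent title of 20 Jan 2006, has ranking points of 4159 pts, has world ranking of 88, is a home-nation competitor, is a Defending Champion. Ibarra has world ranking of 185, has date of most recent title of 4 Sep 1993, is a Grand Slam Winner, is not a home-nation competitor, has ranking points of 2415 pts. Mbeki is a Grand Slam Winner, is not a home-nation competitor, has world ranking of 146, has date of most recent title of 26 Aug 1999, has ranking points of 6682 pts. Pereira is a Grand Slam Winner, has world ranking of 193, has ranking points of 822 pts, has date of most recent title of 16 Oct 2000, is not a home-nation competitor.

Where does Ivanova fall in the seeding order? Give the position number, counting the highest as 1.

By status category: Greco and Whitfield (Defending Champion); then Ibarra, Chaudhari, Ivanova, Halvorsen, Mbeki and Pereira (Grand Slam Winner).
Greco and Whitfield both have date of most recent title 20 Jan 2006, so the next rule applies.
Greco and Whitfield both have ranking points 4159 pts, so the next rule applies.
Among Greco and Whitfield, by world ranking (lower first): Greco (15) before Whitfield (88).
Among Ibarra, Chaudhari, Ivanova, Halvorsen, Mbeki and Pereira, by date of most recent title (earlier first): Ibarra and Chaudhari (4 Sep 1993) before Ivanova and Halvorsen (10 Dec 1996) before Mbeki (26 Aug 1999) before Pereira (16 Oct 2000).
Ibarra and Chaudhari both have ranking points 2415 pts, so the next rule applies.
Among Ibarra and Chaudhari, by world ranking (lower first): Ibarra (185) before Chaudhari (194).
Ivanova and Halvorsen both have ranking points 5373 pts, so the next rule applies.
Among Ivanova and Halvorsen, by world ranking (lower first): Ivanova (151) before Halvorsen (198).
Order: Greco, Whitfield, Ibarra, Chaudhari, Ivanova, Halvorsen, Mbeki, Pereira. So position 5.

5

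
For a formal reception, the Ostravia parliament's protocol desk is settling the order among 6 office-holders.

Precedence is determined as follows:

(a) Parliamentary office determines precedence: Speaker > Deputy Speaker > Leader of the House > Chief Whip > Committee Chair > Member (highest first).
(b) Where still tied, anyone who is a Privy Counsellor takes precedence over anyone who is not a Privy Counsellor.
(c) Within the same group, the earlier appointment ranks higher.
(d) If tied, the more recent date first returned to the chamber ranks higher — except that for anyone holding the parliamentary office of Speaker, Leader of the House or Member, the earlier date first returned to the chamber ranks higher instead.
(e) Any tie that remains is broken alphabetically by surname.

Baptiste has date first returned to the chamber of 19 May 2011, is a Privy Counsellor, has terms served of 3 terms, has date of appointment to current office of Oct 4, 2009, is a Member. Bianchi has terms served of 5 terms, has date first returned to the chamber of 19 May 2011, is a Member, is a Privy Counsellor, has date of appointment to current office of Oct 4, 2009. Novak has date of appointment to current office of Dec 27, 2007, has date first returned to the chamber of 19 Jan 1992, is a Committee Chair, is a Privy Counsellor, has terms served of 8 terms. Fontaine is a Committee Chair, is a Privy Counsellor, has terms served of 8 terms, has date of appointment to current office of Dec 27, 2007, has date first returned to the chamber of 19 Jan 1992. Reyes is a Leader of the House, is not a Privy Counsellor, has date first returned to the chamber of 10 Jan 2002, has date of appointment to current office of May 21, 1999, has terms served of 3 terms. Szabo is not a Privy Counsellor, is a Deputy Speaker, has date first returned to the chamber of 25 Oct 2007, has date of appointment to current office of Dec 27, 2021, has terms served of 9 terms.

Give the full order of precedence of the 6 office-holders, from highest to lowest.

By parliamentary office: Szabo (Deputy Speaker); then Reyes (Leader of the House); then Fontaine and Novak (Committee Chair); then Baptiste and Bianchi (Member).
Fontaine and Novak are each a Privy Counsellor, so the next rule applies.
Fontaine and Novak both have date of appointment to current office Dec 27, 2007, so the next rule applies.
Fontaine and Novak both have date first returned to the chamber 19 Jan 1992, so the next rule applies.
Among Fontaine and Novak, alphabetically by surname: Fontaine before Novak.
Baptiste and Bianchi are each a Privy Counsellor, so the next rule applies.
Baptiste and Bianchi both have date of appointment to current office Oct 4, 2009, so the next rule applies.
Baptiste and Bianchi both have date first returned to the chamber 19 May 2011, so the next rule applies.
Among Baptiste and Bianchi, alphabetically by surname: Baptiste before Bianchi.
Full order: Szabo, Reyes, Fontaine, Novak, Baptiste, Bianchi.

Szabo, Reyes, Fontaine, Novak, Baptiste, Bianchi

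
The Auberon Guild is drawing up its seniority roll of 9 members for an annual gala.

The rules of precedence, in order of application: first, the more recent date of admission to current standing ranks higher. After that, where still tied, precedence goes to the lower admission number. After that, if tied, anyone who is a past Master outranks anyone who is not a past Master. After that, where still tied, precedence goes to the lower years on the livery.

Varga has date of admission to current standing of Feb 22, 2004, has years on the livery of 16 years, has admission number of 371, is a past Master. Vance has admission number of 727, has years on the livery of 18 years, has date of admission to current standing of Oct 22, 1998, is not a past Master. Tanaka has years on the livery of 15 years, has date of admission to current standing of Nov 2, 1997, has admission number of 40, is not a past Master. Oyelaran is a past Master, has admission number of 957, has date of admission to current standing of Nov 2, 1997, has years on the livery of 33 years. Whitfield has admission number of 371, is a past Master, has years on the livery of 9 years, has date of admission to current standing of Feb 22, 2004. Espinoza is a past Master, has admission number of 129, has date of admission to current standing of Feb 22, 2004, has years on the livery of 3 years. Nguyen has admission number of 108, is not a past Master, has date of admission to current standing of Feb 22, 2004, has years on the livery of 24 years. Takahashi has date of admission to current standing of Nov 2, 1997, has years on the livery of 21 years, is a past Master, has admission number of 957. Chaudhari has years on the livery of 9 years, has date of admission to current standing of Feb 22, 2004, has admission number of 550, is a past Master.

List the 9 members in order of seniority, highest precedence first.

Nguyen, Espinoza, Whitfield, Varga, Chaudhari, Vance, Tanaka, Takahashi, Oyelaran

By date of admission to current standing (later first): Nguyen, Espinoza, Whitfield, Varga and Chaudhari (each Feb 22, 2004); then Vance (Oct 22, 1998); then Tanaka, Takahashi and Oyelaran (each Nov 2, 1997).
Among Nguyen, Espinoza, Whitfield, Varga and Chaudhari, by admission number (lower first): Nguyen (108) before Espinoza (129) before Whitfield and Varga (371) before Chaudhari (550).
Whitfield and Varga are each a past Master, so the next rule applies.
Among Whitfield and Varga, by years on the livery (lower first): Whitfield (9 years) before Varga (16 years).
Among Tanaka, Takahashi and Oyelaran, by admission number (lower first): Tanaka (40) before Takahashi and Oyelaran (957).
Takahashi and Oyelaran are each a past Master, so the next rule applies.
Among Takahashi and Oyelaran, by years on the livery (lower first): Takahashi (21 years) before Oyelaran (33 years).
Full order: Nguyen, Espinoza, Whitfield, Varga, Chaudhari, Vance, Tanaka, Takahashi, Oyelaran.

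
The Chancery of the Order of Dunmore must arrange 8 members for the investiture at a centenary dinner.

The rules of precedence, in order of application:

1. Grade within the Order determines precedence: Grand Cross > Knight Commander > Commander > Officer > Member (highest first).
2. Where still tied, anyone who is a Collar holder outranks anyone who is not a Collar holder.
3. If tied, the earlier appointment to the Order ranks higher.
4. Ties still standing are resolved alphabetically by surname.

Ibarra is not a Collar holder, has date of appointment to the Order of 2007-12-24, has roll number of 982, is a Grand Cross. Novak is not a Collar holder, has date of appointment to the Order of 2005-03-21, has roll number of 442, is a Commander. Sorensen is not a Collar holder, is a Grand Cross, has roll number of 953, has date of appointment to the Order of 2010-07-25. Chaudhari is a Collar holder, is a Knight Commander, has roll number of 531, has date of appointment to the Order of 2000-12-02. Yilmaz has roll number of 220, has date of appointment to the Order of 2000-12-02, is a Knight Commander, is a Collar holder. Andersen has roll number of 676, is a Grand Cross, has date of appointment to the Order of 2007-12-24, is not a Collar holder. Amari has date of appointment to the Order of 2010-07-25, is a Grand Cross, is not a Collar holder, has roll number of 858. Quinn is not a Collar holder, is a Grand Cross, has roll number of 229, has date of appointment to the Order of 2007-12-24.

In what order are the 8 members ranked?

Andersen, Ibarra, Quinn, Amari, Sorensen, Chaudhari, Yilmaz, Novak

By grade within the Order: Andersen, Ibarra, Quinn, Amari and Sorensen (Grand Cross); then Chaudhari and Yilmaz (Knight Commander); then Novak (Commander).
Andersen, Ibarra, Quinn, Amari and Sorensen are each not a Collar holder, so the next rule applies.
Among Andersen, Ibarra, Quinn, Amari and Sorensen, by date of appointment to the Order (earlier first): Andersen, Ibarra and Quinn (2007-12-24) before Amari and Sorensen (2010-07-25).
Among Andersen, Ibarra and Quinn, alphabetically by surname: Andersen before Ibarra before Quinn.
Among Amari and Sorensen, alphabetically by surname: Amari before Sorensen.
Chaudhari and Yilmaz are each a Collar holder, so the next rule applies.
Chaudhari and Yilmaz both have date of appointment to the Order 2000-12-02, so the next rule applies.
Among Chaudhari and Yilmaz, alphabetically by surname: Chaudhari before Yilmaz.
Full order: Andersen, Ibarra, Quinn, Amari, Sorensen, Chaudhari, Yilmaz, Novak.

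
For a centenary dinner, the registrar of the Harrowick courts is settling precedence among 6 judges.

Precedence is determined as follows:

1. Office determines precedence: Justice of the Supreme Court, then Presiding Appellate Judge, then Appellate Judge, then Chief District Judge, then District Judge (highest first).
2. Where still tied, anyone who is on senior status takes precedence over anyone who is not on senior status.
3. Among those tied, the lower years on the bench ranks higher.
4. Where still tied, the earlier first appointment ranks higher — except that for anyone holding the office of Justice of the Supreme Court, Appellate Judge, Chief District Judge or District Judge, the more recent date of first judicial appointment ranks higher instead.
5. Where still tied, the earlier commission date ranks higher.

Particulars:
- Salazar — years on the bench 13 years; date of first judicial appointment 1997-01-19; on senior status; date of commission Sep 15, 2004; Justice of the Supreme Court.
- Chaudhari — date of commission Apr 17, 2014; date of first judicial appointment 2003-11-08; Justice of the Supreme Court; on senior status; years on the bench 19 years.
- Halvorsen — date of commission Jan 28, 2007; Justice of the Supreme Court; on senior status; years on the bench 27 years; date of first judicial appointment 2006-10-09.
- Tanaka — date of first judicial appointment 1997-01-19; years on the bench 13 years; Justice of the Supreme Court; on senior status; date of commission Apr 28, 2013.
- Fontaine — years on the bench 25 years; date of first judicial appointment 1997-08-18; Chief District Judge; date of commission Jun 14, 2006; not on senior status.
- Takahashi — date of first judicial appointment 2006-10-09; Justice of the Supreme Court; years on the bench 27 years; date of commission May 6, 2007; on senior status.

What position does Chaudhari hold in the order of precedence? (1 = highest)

By office: Salazar, Tanaka, Chaudhari, Halvorsen and Takahashi (Justice of the Supreme Court); then Fontaine (Chief District Judge).
Salazar, Tanaka, Chaudhari, Halvorsen and Takahashi are each on senior status, so the next rule applies.
Among Salazar, Tanaka, Chaudhari, Halvorsen and Takahashi, by years on the bench (lower first): Salazar and Tanaka (13 years) before Chaudhari (19 years) before Halvorsen and Takahashi (27 years).
Salazar and Tanaka both have date of first judicial appointment 1997-01-19, so the next rule applies.
Among Salazar and Tanaka, by date of commission (earlier first): Salazar (Sep 15, 2004) before Tanaka (Apr 28, 2013).
Halvorsen and Takahashi both have date of first judicial appointment 2006-10-09, so the next rule applies.
Among Halvorsen and Takahashi, by date of commission (earlier first): Halvorsen (Jan 28, 2007) before Takahashi (May 6, 2007).
Order: Salazar, Tanaka, Chaudhari, Halvorsen, Takahashi, Fontaine. So position 3.

3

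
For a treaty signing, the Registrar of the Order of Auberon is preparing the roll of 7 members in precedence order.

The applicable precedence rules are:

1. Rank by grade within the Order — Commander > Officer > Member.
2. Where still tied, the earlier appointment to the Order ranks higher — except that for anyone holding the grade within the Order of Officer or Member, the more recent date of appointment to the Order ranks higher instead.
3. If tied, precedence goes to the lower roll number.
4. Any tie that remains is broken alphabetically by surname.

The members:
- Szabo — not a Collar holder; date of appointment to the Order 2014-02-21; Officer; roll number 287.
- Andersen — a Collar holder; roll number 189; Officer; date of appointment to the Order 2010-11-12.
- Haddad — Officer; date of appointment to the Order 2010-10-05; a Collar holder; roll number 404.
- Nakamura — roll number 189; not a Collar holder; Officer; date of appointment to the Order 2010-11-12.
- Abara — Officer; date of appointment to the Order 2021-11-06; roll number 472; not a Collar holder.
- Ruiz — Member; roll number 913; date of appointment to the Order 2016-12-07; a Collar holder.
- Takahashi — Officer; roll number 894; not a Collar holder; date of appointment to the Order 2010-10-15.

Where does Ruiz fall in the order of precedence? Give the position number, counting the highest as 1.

By grade within the Order: Abara, Szabo, Andersen, Nakamura, Takahashi and Haddad (Officer); then Ruiz (Member).
Among Abara, Szabo, Andersen, Nakamura, Takahashi and Haddad, by date of appointment to the Order (later first) (reversed rule for this group): Abara (2021-11-06) before Szabo (2014-02-21) before Andersen and Nakamura (2010-11-12) before Takahashi (2010-10-15) before Haddad (2010-10-05).
Andersen and Nakamura both have roll number 189, so the next rule applies.
Among Andersen and Nakamura, alphabetically by surname: Andersen before Nakamura.
Order: Abara, Szabo, Andersen, Nakamura, Takahashi, Haddad, Ruiz. So position 7.

7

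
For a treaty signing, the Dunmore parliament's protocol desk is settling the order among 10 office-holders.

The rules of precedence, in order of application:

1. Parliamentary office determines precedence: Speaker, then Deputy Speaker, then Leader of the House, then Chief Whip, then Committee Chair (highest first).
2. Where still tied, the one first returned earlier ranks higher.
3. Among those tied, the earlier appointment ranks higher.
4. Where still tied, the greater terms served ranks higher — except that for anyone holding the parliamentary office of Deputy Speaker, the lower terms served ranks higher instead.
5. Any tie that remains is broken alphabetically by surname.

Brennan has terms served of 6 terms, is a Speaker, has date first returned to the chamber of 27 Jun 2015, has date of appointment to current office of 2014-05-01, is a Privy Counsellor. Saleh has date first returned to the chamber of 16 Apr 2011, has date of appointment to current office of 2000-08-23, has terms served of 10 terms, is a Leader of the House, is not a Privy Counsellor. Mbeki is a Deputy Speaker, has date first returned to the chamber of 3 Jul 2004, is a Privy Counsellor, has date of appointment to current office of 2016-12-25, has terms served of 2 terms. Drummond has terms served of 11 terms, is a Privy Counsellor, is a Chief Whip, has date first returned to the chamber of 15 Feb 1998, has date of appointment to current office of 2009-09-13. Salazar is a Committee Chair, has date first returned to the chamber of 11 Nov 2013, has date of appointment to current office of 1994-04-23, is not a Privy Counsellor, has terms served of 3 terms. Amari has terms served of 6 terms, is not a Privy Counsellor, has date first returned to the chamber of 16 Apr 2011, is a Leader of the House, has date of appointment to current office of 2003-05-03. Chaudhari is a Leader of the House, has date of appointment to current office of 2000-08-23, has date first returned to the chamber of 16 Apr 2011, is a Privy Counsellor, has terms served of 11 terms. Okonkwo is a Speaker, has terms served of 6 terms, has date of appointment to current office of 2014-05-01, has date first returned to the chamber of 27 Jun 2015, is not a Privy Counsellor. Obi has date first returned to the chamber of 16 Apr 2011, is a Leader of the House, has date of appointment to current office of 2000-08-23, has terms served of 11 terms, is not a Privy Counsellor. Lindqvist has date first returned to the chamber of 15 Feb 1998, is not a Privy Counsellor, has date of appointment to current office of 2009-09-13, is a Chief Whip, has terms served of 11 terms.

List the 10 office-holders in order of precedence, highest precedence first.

Brennan, Okonkwo, Mbeki, Chaudhari, Obi, Saleh, Amari, Drummond, Lindqvist, Salazar

By parliamentary office: Brennan and Okonkwo (Speaker); then Mbeki (Deputy Speaker); then Chaudhari, Obi, Saleh and Amari (Leader of the House); then Drummond and Lindqvist (Chief Whip); then Salazar (Committee Chair).
Brennan and Okonkwo both have date first returned to the chamber 27 Jun 2015, so the next rule applies.
Brennan and Okonkwo both have date of appointment to current office 2014-05-01, so the next rule applies.
Brennan and Okonkwo both have terms served 6 terms, so the next rule applies.
Among Brennan and Okonkwo, alphabetically by surname: Brennan before Okonkwo.
Chaudhari, Obi, Saleh and Amari all have date first returned to the chamber 16 Apr 2011, so the next rule applies.
Among Chaudhari, Obi, Saleh and Amari, by date of appointment to current office (earlier first): Chaudhari, Obi and Saleh (2000-08-23) before Amari (2003-05-03).
Among Chaudhari, Obi and Saleh, by terms served (higher first): Chaudhari and Obi (11 terms) before Saleh (10 terms).
Among Chaudhari and Obi, alphabetically by surname: Chaudhari before Obi.
Drummond and Lindqvist both have date first returned to the chamber 15 Feb 1998, so the next rule applies.
Drummond and Lindqvist both have date of appointment to current office 2009-09-13, so the next rule applies.
Drummond and Lindqvist both have terms served 11 terms, so the next rule applies.
Among Drummond and Lindqvist, alphabetically by surname: Drummond before Lindqvist.
Full order: Brennan, Okonkwo, Mbeki, Chaudhari, Obi, Saleh, Amari, Drummond, Lindqvist, Salazar.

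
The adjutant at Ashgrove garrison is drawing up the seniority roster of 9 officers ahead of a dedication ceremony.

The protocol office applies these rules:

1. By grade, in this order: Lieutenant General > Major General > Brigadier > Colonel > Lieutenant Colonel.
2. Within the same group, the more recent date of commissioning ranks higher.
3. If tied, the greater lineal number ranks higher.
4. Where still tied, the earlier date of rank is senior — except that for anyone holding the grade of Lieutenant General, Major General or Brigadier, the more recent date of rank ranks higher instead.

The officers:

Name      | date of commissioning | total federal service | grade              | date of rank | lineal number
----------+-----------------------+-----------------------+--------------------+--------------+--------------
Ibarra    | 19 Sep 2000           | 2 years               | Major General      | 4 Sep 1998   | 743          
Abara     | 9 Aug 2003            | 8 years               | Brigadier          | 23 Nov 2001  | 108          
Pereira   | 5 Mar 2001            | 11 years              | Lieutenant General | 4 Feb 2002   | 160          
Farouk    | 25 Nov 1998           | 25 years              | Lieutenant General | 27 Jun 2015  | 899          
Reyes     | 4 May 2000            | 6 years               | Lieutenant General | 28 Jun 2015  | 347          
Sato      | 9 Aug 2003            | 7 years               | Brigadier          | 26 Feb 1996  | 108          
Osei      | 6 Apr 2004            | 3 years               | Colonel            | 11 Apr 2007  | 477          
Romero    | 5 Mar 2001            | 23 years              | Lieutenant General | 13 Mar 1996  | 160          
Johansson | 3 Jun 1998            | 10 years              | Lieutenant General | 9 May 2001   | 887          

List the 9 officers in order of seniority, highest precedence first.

By grade: Pereira, Romero, Reyes, Farouk and Johansson (Lieutenant General); then Ibarra (Major General); then Abara and Sato (Brigadier); then Osei (Colonel).
Among Pereira, Romero, Reyes, Farouk and Johansson, by date of commissioning (later first): Pereira and Romero (5 Mar 2001) before Reyes (4 May 2000) before Farouk (25 Nov 1998) before Johansson (3 Jun 1998).
Pereira and Romero both have lineal number 160, so the next rule applies.
Among Pereira and Romero, by date of rank (later first) (reversed rule for this group): Pereira (4 Feb 2002) before Romero (13 Mar 1996).
Abara and Sato both have date of commissioning 9 Aug 2003, so the next rule applies.
Abara and Sato both have lineal number 108, so the next rule applies.
Among Abara and Sato, by date of rank (later first) (reversed rule for this group): Abara (23 Nov 2001) before Sato (26 Feb 1996).
Full order: Pereira, Romero, Reyes, Farouk, Johansson, Ibarra, Abara, Sato, Osei.

Pereira, Romero, Reyes, Farouk, Johansson, Ibarra, Abara, Sato, Osei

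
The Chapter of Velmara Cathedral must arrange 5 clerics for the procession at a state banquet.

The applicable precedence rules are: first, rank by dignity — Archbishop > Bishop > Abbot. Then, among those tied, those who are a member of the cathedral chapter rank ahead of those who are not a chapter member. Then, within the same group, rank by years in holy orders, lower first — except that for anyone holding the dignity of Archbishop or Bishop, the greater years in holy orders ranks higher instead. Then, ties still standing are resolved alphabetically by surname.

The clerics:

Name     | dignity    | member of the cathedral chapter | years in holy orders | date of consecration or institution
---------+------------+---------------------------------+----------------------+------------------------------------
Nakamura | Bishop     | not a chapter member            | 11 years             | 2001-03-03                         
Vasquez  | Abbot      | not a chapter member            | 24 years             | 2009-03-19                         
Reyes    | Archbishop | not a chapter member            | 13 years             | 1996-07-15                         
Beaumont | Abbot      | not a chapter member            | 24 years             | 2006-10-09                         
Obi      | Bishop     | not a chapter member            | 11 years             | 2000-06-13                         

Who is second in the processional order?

By dignity: Reyes (Archbishop); then Nakamura and Obi (Bishop); then Beaumont and Vasquez (Abbot).
Nakamura and Obi are each not a chapter member, so the next rule applies.
Nakamura and Obi both have years in holy orders 11 years, so the next rule applies.
Among Nakamura and Obi, alphabetically by surname: Nakamura before Obi.
Beaumont and Vasquez are each not a chapter member, so the next rule applies.
Beaumont and Vasquez both have years in holy orders 24 years, so the next rule applies.
Among Beaumont and Vasquez, alphabetically by surname: Beaumont before Vasquez.
Order: Reyes, Nakamura, Obi, Beaumont, Vasquez.

Nakamura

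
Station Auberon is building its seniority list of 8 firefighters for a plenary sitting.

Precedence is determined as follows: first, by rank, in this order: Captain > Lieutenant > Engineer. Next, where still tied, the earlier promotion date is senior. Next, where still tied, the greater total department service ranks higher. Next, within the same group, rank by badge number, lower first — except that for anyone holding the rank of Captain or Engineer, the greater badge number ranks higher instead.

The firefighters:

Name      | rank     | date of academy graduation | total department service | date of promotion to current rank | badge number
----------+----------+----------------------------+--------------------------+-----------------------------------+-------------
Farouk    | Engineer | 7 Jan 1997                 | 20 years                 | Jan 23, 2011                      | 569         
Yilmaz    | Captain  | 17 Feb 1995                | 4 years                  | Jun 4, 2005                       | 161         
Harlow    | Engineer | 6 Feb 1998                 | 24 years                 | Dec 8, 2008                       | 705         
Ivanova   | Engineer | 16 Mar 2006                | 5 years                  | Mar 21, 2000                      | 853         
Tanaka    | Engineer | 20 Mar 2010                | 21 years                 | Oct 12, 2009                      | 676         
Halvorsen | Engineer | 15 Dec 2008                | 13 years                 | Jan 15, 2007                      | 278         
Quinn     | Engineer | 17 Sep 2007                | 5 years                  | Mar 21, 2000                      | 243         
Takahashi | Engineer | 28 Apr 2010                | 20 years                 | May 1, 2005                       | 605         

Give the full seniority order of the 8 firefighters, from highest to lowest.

Yilmaz, Ivanova, Quinn, Takahashi, Halvorsen, Harlow, Tanaka, Farouk

By rank: Yilmaz (Captain); then Ivanova, Quinn, Takahashi, Halvorsen, Harlow, Tanaka and Farouk (Engineer).
Among Ivanova, Quinn, Takahashi, Halvorsen, Harlow, Tanaka and Farouk, by date of promotion to current rank (earlier first): Ivanova and Quinn (Mar 21, 2000) before Takahashi (May 1, 2005) before Halvorsen (Jan 15, 2007) before Harlow (Dec 8, 2008) before Tanaka (Oct 12, 2009) before Farouk (Jan 23, 2011).
Ivanova and Quinn both have total department service 5 years, so the next rule applies.
Among Ivanova and Quinn, by badge number (higher first) (reversed rule for this group): Ivanova (853) before Quinn (243).
Full order: Yilmaz, Ivanova, Quinn, Takahashi, Halvorsen, Harlow, Tanaka, Farouk.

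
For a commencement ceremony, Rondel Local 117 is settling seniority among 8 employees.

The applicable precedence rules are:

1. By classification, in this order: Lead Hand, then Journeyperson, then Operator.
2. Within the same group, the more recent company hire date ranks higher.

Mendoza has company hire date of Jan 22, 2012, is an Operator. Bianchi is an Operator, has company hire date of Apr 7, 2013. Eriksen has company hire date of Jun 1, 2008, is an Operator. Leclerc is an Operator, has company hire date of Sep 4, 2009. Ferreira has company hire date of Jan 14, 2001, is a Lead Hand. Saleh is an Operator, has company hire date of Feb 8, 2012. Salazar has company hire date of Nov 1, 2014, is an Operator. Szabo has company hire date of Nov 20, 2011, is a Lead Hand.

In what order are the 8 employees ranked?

Szabo, Ferreira, Salazar, Bianchi, Saleh, Mendoza, Leclerc, Eriksen

By classification: Szabo and Ferreira (Lead Hand); then Salazar, Bianchi, Saleh, Mendoza, Leclerc and Eriksen (Operator).
Among Szabo and Ferreira, by company hire date (later first): Szabo (Nov 20, 2011) before Ferreira (Jan 14, 2001).
Among Salazar, Bianchi, Saleh, Mendoza, Leclerc and Eriksen, by company hire date (later first): Salazar (Nov 1, 2014) before Bianchi (Apr 7, 2013) before Saleh (Feb 8, 2012) before Mendoza (Jan 22, 2012) before Leclerc (Sep 4, 2009) before Eriksen (Jun 1, 2008).
Full order: Szabo, Ferreira, Salazar, Bianchi, Saleh, Mendoza, Leclerc, Eriksen.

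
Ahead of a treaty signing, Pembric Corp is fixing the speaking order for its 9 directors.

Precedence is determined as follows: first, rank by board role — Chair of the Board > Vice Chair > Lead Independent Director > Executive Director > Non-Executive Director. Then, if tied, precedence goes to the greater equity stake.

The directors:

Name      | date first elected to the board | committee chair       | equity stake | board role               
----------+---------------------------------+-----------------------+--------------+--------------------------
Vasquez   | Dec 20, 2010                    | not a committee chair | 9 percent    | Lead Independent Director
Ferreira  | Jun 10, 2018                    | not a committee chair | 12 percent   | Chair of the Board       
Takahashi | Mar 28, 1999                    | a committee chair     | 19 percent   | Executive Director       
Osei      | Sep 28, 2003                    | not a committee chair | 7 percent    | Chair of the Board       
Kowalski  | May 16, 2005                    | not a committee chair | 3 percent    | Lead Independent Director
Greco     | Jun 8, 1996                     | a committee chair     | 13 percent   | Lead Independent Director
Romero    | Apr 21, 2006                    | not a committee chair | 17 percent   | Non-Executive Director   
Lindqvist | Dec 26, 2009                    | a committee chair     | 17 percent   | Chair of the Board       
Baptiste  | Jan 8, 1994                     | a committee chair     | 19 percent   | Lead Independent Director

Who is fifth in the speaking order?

By board role: Lindqvist, Ferreira and Osei (Chair of the Board); then Baptiste, Greco, Vasquez and Kowalski (Lead Independent Director); then Takahashi (Executive Director); then Romero (Non-Executive Director).
Among Lindqvist, Ferreira and Osei, by equity stake (higher first): Lindqvist (17 percent) before Ferreira (12 percent) before Osei (7 percent).
Among Baptiste, Greco, Vasquez and Kowalski, by equity stake (higher first): Baptiste (19 percent) before Greco (13 percent) before Vasquez (9 percent) before Kowalski (3 percent).
Order: Lindqvist, Ferreira, Osei, Baptiste, Greco, Vasquez, Kowalski, Takahashi, Romero.

Greco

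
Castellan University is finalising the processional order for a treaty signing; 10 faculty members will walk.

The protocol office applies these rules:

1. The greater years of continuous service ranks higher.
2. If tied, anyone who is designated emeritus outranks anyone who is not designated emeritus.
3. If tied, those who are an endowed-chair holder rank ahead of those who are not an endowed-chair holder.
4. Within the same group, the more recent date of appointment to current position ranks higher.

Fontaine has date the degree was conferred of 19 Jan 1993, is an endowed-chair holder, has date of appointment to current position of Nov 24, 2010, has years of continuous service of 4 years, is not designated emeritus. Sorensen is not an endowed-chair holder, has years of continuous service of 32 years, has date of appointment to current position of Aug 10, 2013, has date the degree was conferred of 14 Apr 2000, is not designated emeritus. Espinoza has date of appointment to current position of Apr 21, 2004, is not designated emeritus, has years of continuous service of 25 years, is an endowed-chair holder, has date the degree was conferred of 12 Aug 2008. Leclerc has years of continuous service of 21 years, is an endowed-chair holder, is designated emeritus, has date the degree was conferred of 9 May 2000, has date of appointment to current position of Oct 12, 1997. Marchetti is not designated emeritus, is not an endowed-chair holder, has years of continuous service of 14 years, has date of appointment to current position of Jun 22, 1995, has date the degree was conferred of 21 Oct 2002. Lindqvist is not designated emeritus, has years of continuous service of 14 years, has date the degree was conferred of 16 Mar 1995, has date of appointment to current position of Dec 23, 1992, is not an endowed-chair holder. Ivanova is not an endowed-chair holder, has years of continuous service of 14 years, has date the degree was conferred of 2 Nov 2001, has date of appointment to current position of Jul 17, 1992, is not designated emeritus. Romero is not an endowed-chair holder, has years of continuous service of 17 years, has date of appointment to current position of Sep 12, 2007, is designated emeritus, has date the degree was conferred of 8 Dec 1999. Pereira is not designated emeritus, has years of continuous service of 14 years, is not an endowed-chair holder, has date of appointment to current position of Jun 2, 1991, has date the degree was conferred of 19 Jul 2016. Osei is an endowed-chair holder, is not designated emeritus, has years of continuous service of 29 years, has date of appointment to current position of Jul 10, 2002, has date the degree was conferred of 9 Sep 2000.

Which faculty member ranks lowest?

Fontaine

By years of continuous service (higher first): Sorensen (32 years); then Osei (29 years); then Espinoza (25 years); then Leclerc (21 years); then Romero (17 years); then Marchetti, Lindqvist, Ivanova and Pereira (each 14 years); then Fontaine (4 years).
Marchetti, Lindqvist, Ivanova and Pereira are each not designated emeritus, so the next rule applies.
Marchetti, Lindqvist, Ivanova and Pereira are each not an endowed-chair holder, so the next rule applies.
Among Marchetti, Lindqvist, Ivanova and Pereira, by date of appointment to current position (later first): Marchetti (Jun 22, 1995) before Lindqvist (Dec 23, 1992) before Ivanova (Jul 17, 1992) before Pereira (Jun 2, 1991).
Order: Sorensen, Osei, Espinoza, Leclerc, Romero, Marchetti, Lindqvist, Ivanova, Pereira, Fontaine.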